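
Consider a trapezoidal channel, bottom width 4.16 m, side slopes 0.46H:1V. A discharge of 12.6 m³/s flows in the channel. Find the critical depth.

At critical depth, Q² T / (g A³) = 1, i.e. A³/T = Q²/g = 12.6²/9.81 = 16.18.
Try y = 1.14 m: A³/T = 29.24 — over.
Try y = 0.726 m: A³/T = 7.193 — short.
Try y = 0.943 m: A³/T = 16.17 — close enough.

y_c = 0.943 m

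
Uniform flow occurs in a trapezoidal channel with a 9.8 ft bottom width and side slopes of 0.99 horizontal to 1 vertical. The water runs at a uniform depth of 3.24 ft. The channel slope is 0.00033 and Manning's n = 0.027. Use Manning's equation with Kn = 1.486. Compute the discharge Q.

Q = 71.9 ft³/s

With bottom width b = 9.8 ft and side slope z = 0.99: A = (b + zy)y = (9.8 + 0.99×3.24)×3.24 = 42.14 ft²; P = b + 2y√(1+z²) = 9.8 + 2×3.24×1.407 = 18.92 ft.
Hydraulic radius R = A/P = 42.14/18.92 = 2.228 ft.
Manning's equation: Q = (1.486/n) A R^(2/3) S^(1/2) = (1.486/0.027) × 42.14 × 2.228^(2/3) × 0.00033^(1/2) = 71.9 ft³/s.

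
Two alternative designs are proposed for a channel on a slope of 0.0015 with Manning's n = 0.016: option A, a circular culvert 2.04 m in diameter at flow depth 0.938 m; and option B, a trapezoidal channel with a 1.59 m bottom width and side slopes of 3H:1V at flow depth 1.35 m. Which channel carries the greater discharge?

channel B

Channel A: For a circular section of diameter D = 2.04 m at depth y = 0.938 m, the central angle is θ = 2 arccos(1 − 2y/D) = 2.981 rad. Then A = (D²/8)(θ − sin θ) = 1.467 m² and P = Dθ/2 = 3.04 m. Hydraulic radius R = A/P = 1.467/3.04 = 0.4826 m. Q_A = (1/0.016)·1.467·0.4826^(2/3)·√0.0015 = 2.185 m³/s.
Channel B: With bottom width b = 1.59 m and side slope z = 3: A = (b + zy)y = (1.59 + 3×1.35)×1.35 = 7.614 m²; P = b + 2y√(1+z²) = 1.59 + 2×1.35×3.162 = 10.13 m. Hydraulic radius R = A/P = 7.614/10.13 = 0.7518 m. Q_B = (1/0.016)·7.614·0.7518^(2/3)·√0.0015 = 15.24 m³/s.
Q_A = 2.185 m³/s vs Q_B = 15.24 m³/s, so channel B carries more.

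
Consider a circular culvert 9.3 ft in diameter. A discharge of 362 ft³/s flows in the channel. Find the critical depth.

At critical depth, Q² T / (g A³) = 1, i.e. A³/T = Q²/g = 362²/32.2 = 4070.
Try y = 3.29 ft: A³/T = 1117 — low.
Try y = 5.13 ft: A³/T = 6131 — high.
Try y = 4.61 ft: A³/T = 4076 — close enough.

y_c = 4.61 ft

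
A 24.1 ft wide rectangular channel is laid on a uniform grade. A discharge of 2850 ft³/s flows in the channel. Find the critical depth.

For a rectangular channel, critical depth y_c = (q²/g)^(1/3) where q = Q/b = 2850/24.1 = 118.3 ft²/s.
So y_c = (118.3²/32.2)^(1/3) = 7.57 ft.

y_c = 7.57 ft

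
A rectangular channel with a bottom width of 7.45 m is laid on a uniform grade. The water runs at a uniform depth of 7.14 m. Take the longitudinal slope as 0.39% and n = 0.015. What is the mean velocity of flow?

V = 7.56 m/s

Flow area A = b·y = 7.45 × 7.14 = 53.19 m². Wetted perimeter P = b + 2y = 7.45 + 2×7.14 = 21.73 m.
Hydraulic radius R = A/P = 53.19/21.73 = 2.448 m.
From Manning's equation, V = (1/n) R^(2/3) S^(1/2) = (1/0.015) × 2.448^(2/3) × 0.0039^(1/2) = 7.56 m/s.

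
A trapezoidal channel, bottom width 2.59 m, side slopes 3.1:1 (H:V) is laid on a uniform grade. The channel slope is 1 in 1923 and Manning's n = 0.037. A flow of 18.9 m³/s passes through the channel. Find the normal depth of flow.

y_n = 2.46 m

Manning's equation rearranged: A R^(2/3) = nQ / (1·√S) = 0.037 × 18.9 / (√0.00052) = 30.67.
At y = 2.93 m: A R^(2/3) = 46.35 — high.
At y = 2.06 m: A R^(2/3) = 20.35 — low.
At y = 2.46 m: A R^(2/3) = 30.7 — matches.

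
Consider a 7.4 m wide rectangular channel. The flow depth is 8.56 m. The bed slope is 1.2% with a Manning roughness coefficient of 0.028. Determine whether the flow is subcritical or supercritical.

Flow area A = b·y = 7.4 × 8.56 = 63.34 m². Wetted perimeter P = b + 2y = 7.4 + 2×8.56 = 24.52 m.
Hydraulic radius R = A/P = 63.34/24.52 = 2.583 m.
V = (1/n) R^(2/3) √S = (1/0.028) × 2.583^(2/3) × √0.012 = 7.366 m/s. Hydraulic depth D_h = A/T = 63.34/7.4 = 8.56 m.
Froude number Fr = V/√(g·D_h) = 7.366/√(9.81×8.56) = 0.804, which is less than 1, so the flow is subcritical.

subcritical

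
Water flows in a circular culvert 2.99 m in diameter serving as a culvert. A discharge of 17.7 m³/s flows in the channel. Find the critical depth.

y_c = 1.84 m

At critical depth, Q² T / (g A³) = 1, i.e. A³/T = Q²/g = 17.7²/9.81 = 31.94.
Try y = 2.33 m: A³/T = 81.58 — too large.
Try y = 1.51 m: A³/T = 15.03 — too small.
Try y = 1.84 m: A³/T = 32.02 — matches.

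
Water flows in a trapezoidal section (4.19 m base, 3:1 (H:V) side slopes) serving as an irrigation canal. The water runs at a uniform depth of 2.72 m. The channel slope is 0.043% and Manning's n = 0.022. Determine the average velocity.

With bottom width b = 4.19 m and side slope z = 3: A = (b + zy)y = (4.19 + 3×2.72)×2.72 = 33.59 m²; P = b + 2y√(1+z²) = 4.19 + 2×2.72×3.162 = 21.39 m.
Hydraulic radius R = A/P = 33.59/21.39 = 1.57 m.
From Manning's equation, V = (1/n) R^(2/3) S^(1/2) = (1/0.022) × 1.57^(2/3) × 0.00043^(1/2) = 1.27 m/s.

V = 1.27 m/s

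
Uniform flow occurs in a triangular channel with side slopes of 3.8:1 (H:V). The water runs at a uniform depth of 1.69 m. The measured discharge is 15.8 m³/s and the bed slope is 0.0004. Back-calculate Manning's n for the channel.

For a triangular section with side slope z = 3.8: A = zy² = 3.8×1.69² = 10.85 m²; P = 2y√(1+z²) = 2×1.69×3.929 = 13.28 m.
Hydraulic radius R = A/P = 10.85/13.28 = 0.8172 m.
Rearranging Manning's equation: n = (1/Q) A R^(2/3) S^(1/2) = (1/15.8) × 10.85 × 0.8172^(2/3) × √0.0004 = 0.012.

n = 0.012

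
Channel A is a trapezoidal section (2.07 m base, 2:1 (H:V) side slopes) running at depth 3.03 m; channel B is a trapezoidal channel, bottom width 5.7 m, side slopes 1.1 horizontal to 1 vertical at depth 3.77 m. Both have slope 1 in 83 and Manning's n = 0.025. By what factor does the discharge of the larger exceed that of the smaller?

1.88

Channel A: With bottom width b = 2.07 m and side slope z = 2: A = (b + zy)y = (2.07 + 2×3.03)×3.03 = 24.63 m²; P = b + 2y√(1+z²) = 2.07 + 2×3.03×2.236 = 15.62 m. Hydraulic radius R = A/P = 24.63/15.62 = 1.577 m. Q_A = (1/0.025)·24.63·1.577^(2/3)·√0.01205 = 146.5 m³/s.
Channel B: With bottom width b = 5.7 m and side slope z = 1.1: A = (b + zy)y = (5.7 + 1.1×3.77)×3.77 = 37.12 m²; P = b + 2y√(1+z²) = 5.7 + 2×3.77×1.487 = 16.91 m. Hydraulic radius R = A/P = 37.12/16.91 = 2.195 m. Q_B = (1/0.025)·37.12·2.195^(2/3)·√0.01205 = 275.3 m³/s.
The larger discharge is 275.3 m³/s and the smaller is 146.5 m³/s; the ratio is 1.88.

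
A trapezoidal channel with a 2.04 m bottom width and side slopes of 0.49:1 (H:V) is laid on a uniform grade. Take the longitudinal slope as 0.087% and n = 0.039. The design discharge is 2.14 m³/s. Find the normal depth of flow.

Manning's equation rearranged: A R^(2/3) = nQ / (1·√S) = 0.039 × 2.14 / (√0.00087) = 2.83.
Try y = 1.56 m: A R^(2/3) = 3.749 — too large.
Try y = 1.06 m: A R^(2/3) = 1.965 — too small.
Try y = 1.32 m: A R^(2/3) = 2.828 — close enough.

y_n = 1.32 m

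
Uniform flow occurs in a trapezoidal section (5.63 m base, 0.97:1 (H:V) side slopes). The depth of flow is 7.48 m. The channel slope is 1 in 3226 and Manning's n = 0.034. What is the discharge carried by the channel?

Q = 118 m³/s

With bottom width b = 5.63 m and side slope z = 0.97: A = (b + zy)y = (5.63 + 0.97×7.48)×7.48 = 96.38 m²; P = b + 2y√(1+z²) = 5.63 + 2×7.48×1.393 = 26.47 m.
Hydraulic radius R = A/P = 96.38/26.47 = 3.641 m.
Manning's equation: Q = (1/n) A R^(2/3) S^(1/2) = (1/0.034) × 96.38 × 3.641^(2/3) × 0.00031^(1/2) = 118 m³/s.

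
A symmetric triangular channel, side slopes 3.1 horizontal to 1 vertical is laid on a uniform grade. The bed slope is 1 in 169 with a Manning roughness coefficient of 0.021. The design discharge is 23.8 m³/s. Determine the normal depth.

Manning's equation rearranged: A R^(2/3) = nQ / (1·√S) = 0.021 × 23.8 / (√0.005917) = 6.497.
Trying y = 1.16 m: A R^(2/3) = 2.807 — too small.
Trying y = 1.59 m: A R^(2/3) = 6.507 — matches.

y_n = 1.59 m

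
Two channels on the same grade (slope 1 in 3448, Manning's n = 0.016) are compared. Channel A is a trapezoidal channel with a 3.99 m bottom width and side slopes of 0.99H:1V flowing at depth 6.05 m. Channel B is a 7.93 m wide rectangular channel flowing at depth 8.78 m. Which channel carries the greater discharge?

channel B

Channel A: With bottom width b = 3.99 m and side slope z = 0.99: A = (b + zy)y = (3.99 + 0.99×6.05)×6.05 = 60.38 m²; P = b + 2y√(1+z²) = 3.99 + 2×6.05×1.407 = 21.02 m. Hydraulic radius R = A/P = 60.38/21.02 = 2.873 m. Q_A = (1/0.016)·60.38·2.873^(2/3)·√0.00029 = 129.9 m³/s.
Channel B: Flow area A = b·y = 7.93 × 8.78 = 69.63 m². Wetted perimeter P = b + 2y = 7.93 + 2×8.78 = 25.49 m. Hydraulic radius R = A/P = 69.63/25.49 = 2.731 m. Q_B = (1/0.016)·69.63·2.731^(2/3)·√0.00029 = 144.8 m³/s.
Q_A = 129.9 m³/s vs Q_B = 144.8 m³/s, so channel B carries more.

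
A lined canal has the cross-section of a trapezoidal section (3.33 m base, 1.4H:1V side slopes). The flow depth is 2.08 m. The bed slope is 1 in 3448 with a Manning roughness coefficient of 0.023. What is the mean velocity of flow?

V = 0.854 m/s

With bottom width b = 3.33 m and side slope z = 1.4: A = (b + zy)y = (3.33 + 1.4×2.08)×2.08 = 12.98 m²; P = b + 2y√(1+z²) = 3.33 + 2×2.08×1.72 = 10.49 m.
Hydraulic radius R = A/P = 12.98/10.49 = 1.238 m.
From Manning's equation, V = (1/n) R^(2/3) S^(1/2) = (1/0.023) × 1.238^(2/3) × 0.00029^(1/2) = 0.854 m/s.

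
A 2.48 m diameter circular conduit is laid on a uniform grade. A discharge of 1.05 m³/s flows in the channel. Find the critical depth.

At critical depth, Q² T / (g A³) = 1, i.e. A³/T = Q²/g = 1.05²/9.81 = 0.1124.
Try y = 0.363 m: A³/T = 0.04809 — too small.
Try y = 0.535 m: A³/T = 0.2205 — too large.
Try y = 0.45 m: A³/T = 0.1119 — close enough.

y_c = 0.45 m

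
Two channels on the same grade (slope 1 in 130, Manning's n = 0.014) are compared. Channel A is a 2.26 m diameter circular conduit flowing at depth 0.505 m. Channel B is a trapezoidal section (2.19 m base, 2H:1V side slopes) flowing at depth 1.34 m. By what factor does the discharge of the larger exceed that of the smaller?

Channel A: For a circular section of diameter D = 2.26 m at depth y = 0.505 m, the central angle is θ = 2 arccos(1 − 2y/D) = 1.969 rad. Then A = (D²/8)(θ − sin θ) = 0.669 m² and P = Dθ/2 = 2.225 m. Hydraulic radius R = A/P = 0.669/2.225 = 0.3006 m. Q_A = (1/0.014)·0.669·0.3006^(2/3)·√0.007692 = 1.881 m³/s.
Channel B: With bottom width b = 2.19 m and side slope z = 2: A = (b + zy)y = (2.19 + 2×1.34)×1.34 = 6.526 m²; P = b + 2y√(1+z²) = 2.19 + 2×1.34×2.236 = 8.183 m. Hydraulic radius R = A/P = 6.526/8.183 = 0.7975 m. Q_B = (1/0.014)·6.526·0.7975^(2/3)·√0.007692 = 35.16 m³/s.
The larger discharge is 35.16 m³/s and the smaller is 1.881 m³/s; the ratio is 18.7.

18.7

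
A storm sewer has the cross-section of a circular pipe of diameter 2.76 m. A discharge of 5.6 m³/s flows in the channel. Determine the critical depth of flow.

At critical depth, Q² T / (g A³) = 1, i.e. A³/T = Q²/g = 5.6²/9.81 = 3.197.
Trying y = 0.807 m: A³/T = 1.231 — too small.
Trying y = 1.24 m: A³/T = 6.443 — too large.
Trying y = 1.03 m: A³/T = 3.161 — close enough.

y_c = 1.03 m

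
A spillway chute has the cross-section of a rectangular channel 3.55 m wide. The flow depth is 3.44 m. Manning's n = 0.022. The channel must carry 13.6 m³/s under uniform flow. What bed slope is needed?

S = 0.000486

Flow area A = b·y = 3.55 × 3.44 = 12.21 m². Wetted perimeter P = b + 2y = 3.55 + 2×3.44 = 10.43 m.
Hydraulic radius R = A/P = 12.21/10.43 = 1.171 m.
From Manning's equation, S = [nQ / (1 A R^(2/3))]² = [0.022 × 13.6 / (1 × 12.21 × 1.171^(2/3))]² = 0.000486.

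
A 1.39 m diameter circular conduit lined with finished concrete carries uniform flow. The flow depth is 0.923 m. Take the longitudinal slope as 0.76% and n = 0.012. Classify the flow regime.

For a circular section of diameter D = 1.39 m at depth y = 0.923 m, the central angle is θ = 2 arccos(1 − 2y/D) = 3.81 rad. Then A = (D²/8)(θ − sin θ) = 1.07 m² and P = Dθ/2 = 2.648 m.
Hydraulic radius R = A/P = 1.07/2.648 = 0.404 m.
V = (1/n) R^(2/3) √S = (1/0.012) × 0.404^(2/3) × √0.0076 = 3.97 m/s. Hydraulic depth D_h = A/T = 1.07/1.313 = 0.8148 m.
Froude number Fr = V/√(g·D_h) = 3.97/√(9.81×0.8148) = 1.4, which is greater than 1, so the flow is supercritical.

supercritical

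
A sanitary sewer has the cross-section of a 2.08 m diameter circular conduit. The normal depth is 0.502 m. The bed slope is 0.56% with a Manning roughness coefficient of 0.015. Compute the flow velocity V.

V = 2.22 m/s

For a circular section of diameter D = 2.08 m at depth y = 0.502 m, the central angle is θ = 2 arccos(1 − 2y/D) = 2.054 rad. Then A = (D²/8)(θ − sin θ) = 0.6321 m² and P = Dθ/2 = 2.136 m.
Hydraulic radius R = A/P = 0.6321/2.136 = 0.2959 m.
From Manning's equation, V = (1/n) R^(2/3) S^(1/2) = (1/0.015) × 0.2959^(2/3) × 0.0056^(1/2) = 2.22 m/s.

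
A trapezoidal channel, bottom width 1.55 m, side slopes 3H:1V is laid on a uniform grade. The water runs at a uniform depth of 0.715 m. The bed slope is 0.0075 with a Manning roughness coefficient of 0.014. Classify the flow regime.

With bottom width b = 1.55 m and side slope z = 3: A = (b + zy)y = (1.55 + 3×0.715)×0.715 = 2.642 m²; P = b + 2y√(1+z²) = 1.55 + 2×0.715×3.162 = 6.072 m.
Hydraulic radius R = A/P = 2.642/6.072 = 0.4351 m.
V = (1/n) R^(2/3) √S = (1/0.014) × 0.4351^(2/3) × √0.0075 = 3.552 m/s. Hydraulic depth D_h = A/T = 2.642/5.84 = 0.4524 m.
Froude number Fr = V/√(g·D_h) = 3.552/√(9.81×0.4524) = 1.69, which is greater than 1, so the flow is supercritical.

supercritical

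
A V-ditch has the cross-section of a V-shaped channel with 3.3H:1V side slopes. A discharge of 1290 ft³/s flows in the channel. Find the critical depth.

y_c = 6.24 ft

At critical depth, Q² T / (g A³) = 1, i.e. A³/T = Q²/g = 1290²/32.2 = 51680.
Trying y = 7.09 ft: A³/T = 97550 — high.
Trying y = 5.25 ft: A³/T = 21720 — low.
Trying y = 6.24 ft: A³/T = 51510 — ≈ 51680.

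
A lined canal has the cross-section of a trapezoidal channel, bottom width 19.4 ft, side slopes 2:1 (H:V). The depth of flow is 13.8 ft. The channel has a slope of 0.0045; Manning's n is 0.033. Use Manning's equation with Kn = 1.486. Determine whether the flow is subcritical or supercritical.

subcritical

With bottom width b = 19.4 ft and side slope z = 2: A = (b + zy)y = (19.4 + 2×13.8)×13.8 = 648.6 ft²; P = b + 2y√(1+z²) = 19.4 + 2×13.8×2.236 = 81.12 ft.
Hydraulic radius R = A/P = 648.6/81.12 = 7.996 ft.
V = (1.486/n) R^(2/3) √S = (1.486/0.033) × 7.996^(2/3) × √0.0045 = 12.08 ft/s. Hydraulic depth D_h = A/T = 648.6/74.6 = 8.694 ft.
Froude number Fr = V/√(g·D_h) = 12.08/√(32.2×8.694) = 0.722, which is less than 1, so the flow is subcritical.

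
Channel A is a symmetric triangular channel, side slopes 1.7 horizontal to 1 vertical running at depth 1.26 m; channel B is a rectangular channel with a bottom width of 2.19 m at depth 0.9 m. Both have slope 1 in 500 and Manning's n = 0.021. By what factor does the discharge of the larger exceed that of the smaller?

Channel A: For a triangular section with side slope z = 1.7: A = zy² = 1.7×1.26² = 2.699 m²; P = 2y√(1+z²) = 2×1.26×1.972 = 4.97 m. Hydraulic radius R = A/P = 2.699/4.97 = 0.543 m. Q_A = (1/0.021)·2.699·0.543^(2/3)·√0.002 = 3.826 m³/s.
Channel B: Flow area A = b·y = 2.19 × 0.9 = 1.971 m². Wetted perimeter P = b + 2y = 2.19 + 2×0.9 = 3.99 m. Hydraulic radius R = A/P = 1.971/3.99 = 0.494 m. Q_B = (1/0.021)·1.971·0.494^(2/3)·√0.002 = 2.623 m³/s.
The larger discharge is 3.826 m³/s and the smaller is 2.623 m³/s; the ratio is 1.46.

1.46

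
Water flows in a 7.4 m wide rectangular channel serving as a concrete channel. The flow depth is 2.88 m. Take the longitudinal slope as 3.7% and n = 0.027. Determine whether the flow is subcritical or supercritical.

supercritical

Flow area A = b·y = 7.4 × 2.88 = 21.31 m². Wetted perimeter P = b + 2y = 7.4 + 2×2.88 = 13.16 m.
Hydraulic radius R = A/P = 21.31/13.16 = 1.619 m.
V = (1/n) R^(2/3) √S = (1/0.027) × 1.619^(2/3) × √0.037 = 9.825 m/s. Hydraulic depth D_h = A/T = 21.31/7.4 = 2.88 m.
Froude number Fr = V/√(g·D_h) = 9.825/√(9.81×2.88) = 1.85, which is greater than 1, so the flow is supercritical.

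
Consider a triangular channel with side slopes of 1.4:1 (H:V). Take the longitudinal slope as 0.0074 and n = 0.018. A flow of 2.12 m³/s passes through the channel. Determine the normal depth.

Manning's equation rearranged: A R^(2/3) = nQ / (1·√S) = 0.018 × 2.12 / (√0.0074) = 0.4436.
At y = 0.666 m: A R^(2/3) = 0.26 — short.
At y = 0.814 m: A R^(2/3) = 0.444 — close enough.

y_n = 0.814 m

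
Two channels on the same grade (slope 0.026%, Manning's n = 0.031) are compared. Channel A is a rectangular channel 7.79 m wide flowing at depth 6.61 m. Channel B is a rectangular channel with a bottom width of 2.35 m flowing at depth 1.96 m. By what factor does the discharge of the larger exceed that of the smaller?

25

Channel A: Flow area A = b·y = 7.79 × 6.61 = 51.49 m². Wetted perimeter P = b + 2y = 7.79 + 2×6.61 = 21.01 m. Hydraulic radius R = A/P = 51.49/21.01 = 2.451 m. Q_A = (1/0.031)·51.49·2.451^(2/3)·√0.00026 = 48.69 m³/s.
Channel B: Flow area A = b·y = 2.35 × 1.96 = 4.606 m². Wetted perimeter P = b + 2y = 2.35 + 2×1.96 = 6.27 m. Hydraulic radius R = A/P = 4.606/6.27 = 0.7346 m. Q_B = (1/0.031)·4.606·0.7346^(2/3)·√0.00026 = 1.951 m³/s.
The larger discharge is 48.69 m³/s and the smaller is 1.951 m³/s; the ratio is 25.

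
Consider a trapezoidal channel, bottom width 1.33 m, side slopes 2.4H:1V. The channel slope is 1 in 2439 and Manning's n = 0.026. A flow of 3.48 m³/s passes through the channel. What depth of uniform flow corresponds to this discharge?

y_n = 1.28 m

Manning's equation rearranged: A R^(2/3) = nQ / (1·√S) = 0.026 × 3.48 / (√0.00041) = 4.468.
Try y = 1.53 m: A R^(2/3) = 6.727 — over.
Try y = 0.922 m: A R^(2/3) = 2.148 — short.
Try y = 1.28 m: A R^(2/3) = 4.466 — matches.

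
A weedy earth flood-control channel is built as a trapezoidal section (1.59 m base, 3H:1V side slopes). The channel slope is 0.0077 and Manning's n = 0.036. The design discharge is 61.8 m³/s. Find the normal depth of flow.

Manning's equation rearranged: A R^(2/3) = nQ / (1·√S) = 0.036 × 61.8 / (√0.0077) = 25.35.
Trying y = 2.67 m: A R^(2/3) = 31.88 — over.
Trying y = 2.43 m: A R^(2/3) = 25.34 — ≈ 25.35.

y_n = 2.43 m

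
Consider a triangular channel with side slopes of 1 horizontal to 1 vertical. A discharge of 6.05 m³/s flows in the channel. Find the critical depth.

At critical depth, Q² T / (g A³) = 1, i.e. A³/T = Q²/g = 6.05²/9.81 = 3.731.
Trying y = 1.69 m: A³/T = 6.893 — too large.
Trying y = 1.49 m: A³/T = 3.672 — close enough.

y_c = 1.49 m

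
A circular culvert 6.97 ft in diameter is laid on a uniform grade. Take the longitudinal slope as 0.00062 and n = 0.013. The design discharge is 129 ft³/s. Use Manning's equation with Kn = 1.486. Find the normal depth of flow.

y_n = 4.8 ft

Manning's equation rearranged: A R^(2/3) = nQ / (1.486·√S) = 0.013 × 129 / (1.486 × √0.00062) = 45.32.
Trying y = 3.66 ft: A R^(2/3) = 29.99 — low.
Trying y = 6.13 ft: A R^(2/3) = 58.23 — high.
Trying y = 4.8 ft: A R^(2/3) = 45.27 — close enough.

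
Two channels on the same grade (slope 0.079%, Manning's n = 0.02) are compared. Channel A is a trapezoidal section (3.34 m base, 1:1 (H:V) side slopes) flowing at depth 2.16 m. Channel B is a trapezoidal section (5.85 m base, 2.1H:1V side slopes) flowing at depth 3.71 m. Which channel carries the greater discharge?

channel B

Channel A: With bottom width b = 3.34 m and side slope z = 1: A = (b + zy)y = (3.34 + 1×2.16)×2.16 = 11.88 m²; P = b + 2y√(1+z²) = 3.34 + 2×2.16×1.414 = 9.449 m. Hydraulic radius R = A/P = 11.88/9.449 = 1.257 m. Q_A = (1/0.02)·11.88·1.257^(2/3)·√0.00079 = 19.45 m³/s.
Channel B: With bottom width b = 5.85 m and side slope z = 2.1: A = (b + zy)y = (5.85 + 2.1×3.71)×3.71 = 50.61 m²; P = b + 2y√(1+z²) = 5.85 + 2×3.71×2.326 = 23.11 m. Hydraulic radius R = A/P = 50.61/23.11 = 2.19 m. Q_B = (1/0.02)·50.61·2.19^(2/3)·√0.00079 = 119.9 m³/s.
Q_A = 19.45 m³/s vs Q_B = 119.9 m³/s, so channel B carries more.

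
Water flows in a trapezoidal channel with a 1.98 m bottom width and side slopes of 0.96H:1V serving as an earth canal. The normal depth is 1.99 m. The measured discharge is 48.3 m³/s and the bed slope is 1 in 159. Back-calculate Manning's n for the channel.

n = 0.013

With bottom width b = 1.98 m and side slope z = 0.96: A = (b + zy)y = (1.98 + 0.96×1.99)×1.99 = 7.742 m²; P = b + 2y√(1+z²) = 1.98 + 2×1.99×1.386 = 7.497 m.
Hydraulic radius R = A/P = 7.742/7.497 = 1.033 m.
Rearranging Manning's equation: n = (1/Q) A R^(2/3) S^(1/2) = (1/48.3) × 7.742 × 1.033^(2/3) × √0.006289 = 0.013.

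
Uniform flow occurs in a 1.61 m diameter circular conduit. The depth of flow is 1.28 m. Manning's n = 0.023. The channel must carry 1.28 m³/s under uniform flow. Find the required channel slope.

For a circular section of diameter D = 1.61 m at depth y = 1.28 m, the central angle is θ = 2 arccos(1 − 2y/D) = 4.404 rad. Then A = (D²/8)(θ − sin θ) = 1.736 m² and P = Dθ/2 = 3.545 m.
Hydraulic radius R = A/P = 1.736/3.545 = 0.4896 m.
From Manning's equation, S = [nQ / (1 A R^(2/3))]² = [0.023 × 1.28 / (1 × 1.736 × 0.4896^(2/3))]² = 0.000746.

S = 0.000746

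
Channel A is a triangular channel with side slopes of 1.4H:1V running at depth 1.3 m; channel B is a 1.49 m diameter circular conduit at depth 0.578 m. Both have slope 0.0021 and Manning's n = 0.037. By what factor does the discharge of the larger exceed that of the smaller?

Channel A: For a triangular section with side slope z = 1.4: A = zy² = 1.4×1.3² = 2.366 m²; P = 2y√(1+z²) = 2×1.3×1.72 = 4.473 m. Hydraulic radius R = A/P = 2.366/4.473 = 0.5289 m. Q_A = (1/0.037)·2.366·0.5289^(2/3)·√0.0021 = 1.917 m³/s.
Channel B: For a circular section of diameter D = 1.49 m at depth y = 0.578 m, the central angle is θ = 2 arccos(1 − 2y/D) = 2.689 rad. Then A = (D²/8)(θ − sin θ) = 0.6251 m² and P = Dθ/2 = 2.004 m. Hydraulic radius R = A/P = 0.6251/2.004 = 0.312 m. Q_B = (1/0.037)·0.6251·0.312^(2/3)·√0.0021 = 0.3561 m³/s.
The larger discharge is 1.917 m³/s and the smaller is 0.3561 m³/s; the ratio is 5.38.

5.38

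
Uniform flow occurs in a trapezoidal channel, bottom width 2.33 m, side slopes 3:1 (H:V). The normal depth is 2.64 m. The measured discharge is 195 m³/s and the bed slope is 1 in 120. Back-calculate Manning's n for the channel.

n = 0.016

With bottom width b = 2.33 m and side slope z = 3: A = (b + zy)y = (2.33 + 3×2.64)×2.64 = 27.06 m²; P = b + 2y√(1+z²) = 2.33 + 2×2.64×3.162 = 19.03 m.
Hydraulic radius R = A/P = 27.06/19.03 = 1.422 m.
Rearranging Manning's equation: n = (1/Q) A R^(2/3) S^(1/2) = (1/195) × 27.06 × 1.422^(2/3) × √0.008333 = 0.016.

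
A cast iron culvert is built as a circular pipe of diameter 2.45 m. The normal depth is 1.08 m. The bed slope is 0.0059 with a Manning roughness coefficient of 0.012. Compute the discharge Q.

For a circular section of diameter D = 2.45 m at depth y = 1.08 m, the central angle is θ = 2 arccos(1 − 2y/D) = 2.904 rad. Then A = (D²/8)(θ − sin θ) = 2.003 m² and P = Dθ/2 = 3.558 m.
Hydraulic radius R = A/P = 2.003/3.558 = 0.5629 m.
Manning's equation: Q = (1/n) A R^(2/3) S^(1/2) = (1/0.012) × 2.003 × 0.5629^(2/3) × 0.0059^(1/2) = 8.74 m³/s.

Q = 8.74 m³/s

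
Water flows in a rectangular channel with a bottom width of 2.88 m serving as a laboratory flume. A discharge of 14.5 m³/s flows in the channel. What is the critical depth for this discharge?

y_c = 1.37 m

For a rectangular channel, critical depth y_c = (q²/g)^(1/3) where q = Q/b = 14.5/2.88 = 5.035 m²/s.
So y_c = (5.035²/9.81)^(1/3) = 1.37 m.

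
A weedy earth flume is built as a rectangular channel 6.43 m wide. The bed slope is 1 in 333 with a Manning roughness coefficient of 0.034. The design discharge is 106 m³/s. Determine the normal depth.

Manning's equation rearranged: A R^(2/3) = nQ / (1·√S) = 0.034 × 106 / (√0.003003) = 65.77.
At y = 4.72 m: A R^(2/3) = 46.76 — low.
At y = 7.49 m: A R^(2/3) = 82.68 — high.
At y = 6.2 m: A R^(2/3) = 65.73 — ≈ 65.77.

y_n = 6.2 m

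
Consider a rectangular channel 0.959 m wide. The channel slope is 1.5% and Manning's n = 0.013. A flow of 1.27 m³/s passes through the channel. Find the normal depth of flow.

y_n = 0.391 m

Manning's equation rearranged: A R^(2/3) = nQ / (1·√S) = 0.013 × 1.27 / (√0.015) = 0.1348.
At y = 0.455 m: A R^(2/3) = 0.1654 — high.
At y = 0.291 m: A R^(2/3) = 0.08933 — low.
At y = 0.391 m: A R^(2/3) = 0.1347 — matches.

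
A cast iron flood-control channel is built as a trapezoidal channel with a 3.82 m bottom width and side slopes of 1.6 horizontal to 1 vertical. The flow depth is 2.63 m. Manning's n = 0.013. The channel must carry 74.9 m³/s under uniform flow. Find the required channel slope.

With bottom width b = 3.82 m and side slope z = 1.6: A = (b + zy)y = (3.82 + 1.6×2.63)×2.63 = 21.11 m²; P = b + 2y√(1+z²) = 3.82 + 2×2.63×1.887 = 13.74 m.
Hydraulic radius R = A/P = 21.11/13.74 = 1.536 m.
From Manning's equation, S = [nQ / (1 A R^(2/3))]² = [0.013 × 74.9 / (1 × 21.11 × 1.536^(2/3))]² = 0.0012.

S = 0.0012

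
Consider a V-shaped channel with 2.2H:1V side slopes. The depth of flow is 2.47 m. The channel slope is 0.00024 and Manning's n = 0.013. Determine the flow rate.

Q = 17.3 m³/s

For a triangular section with side slope z = 2.2: A = zy² = 2.2×2.47² = 13.42 m²; P = 2y√(1+z²) = 2×2.47×2.417 = 11.94 m.
Hydraulic radius R = A/P = 13.42/11.94 = 1.124 m.
Manning's equation: Q = (1/n) A R^(2/3) S^(1/2) = (1/0.013) × 13.42 × 1.124^(2/3) × 0.00024^(1/2) = 17.3 m³/s.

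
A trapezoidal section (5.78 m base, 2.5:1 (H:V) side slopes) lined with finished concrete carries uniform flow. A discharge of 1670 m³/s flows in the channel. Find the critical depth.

At critical depth, Q² T / (g A³) = 1, i.e. A³/T = Q²/g = 1670²/9.81 = 284300.
Try y = 10.4 m: A³/T = 624900 — too large.
Try y = 6.79 m: A³/T = 92840 — too small.
Try y = 8.74 m: A³/T = 284600 — matches.

y_c = 8.74 m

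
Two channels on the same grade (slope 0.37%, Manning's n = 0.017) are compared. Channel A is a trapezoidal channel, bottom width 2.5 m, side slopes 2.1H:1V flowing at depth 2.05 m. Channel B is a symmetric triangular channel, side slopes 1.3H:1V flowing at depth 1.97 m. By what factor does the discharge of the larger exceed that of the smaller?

3.6

Channel A: With bottom width b = 2.5 m and side slope z = 2.1: A = (b + zy)y = (2.5 + 2.1×2.05)×2.05 = 13.95 m²; P = b + 2y√(1+z²) = 2.5 + 2×2.05×2.326 = 12.04 m. Hydraulic radius R = A/P = 13.95/12.04 = 1.159 m. Q_A = (1/0.017)·13.95·1.159^(2/3)·√0.0037 = 55.08 m³/s.
Channel B: For a triangular section with side slope z = 1.3: A = zy² = 1.3×1.97² = 5.045 m²; P = 2y√(1+z²) = 2×1.97×1.64 = 6.462 m. Hydraulic radius R = A/P = 5.045/6.462 = 0.7807 m. Q_B = (1/0.017)·5.045·0.7807^(2/3)·√0.0037 = 15.31 m³/s.
The larger discharge is 55.08 m³/s and the smaller is 15.31 m³/s; the ratio is 3.6.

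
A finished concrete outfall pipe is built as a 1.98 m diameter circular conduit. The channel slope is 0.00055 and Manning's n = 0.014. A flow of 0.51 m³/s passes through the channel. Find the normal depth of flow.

y_n = 0.532 m

Manning's equation rearranged: A R^(2/3) = nQ / (1·√S) = 0.014 × 0.51 / (√0.00055) = 0.3045.
Trying y = 0.615 m: A R^(2/3) = 0.4035 — high.
Trying y = 0.532 m: A R^(2/3) = 0.3043 — ≈ 0.3045.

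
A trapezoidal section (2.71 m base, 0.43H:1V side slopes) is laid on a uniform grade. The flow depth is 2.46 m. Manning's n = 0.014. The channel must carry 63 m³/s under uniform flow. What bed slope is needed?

With bottom width b = 2.71 m and side slope z = 0.43: A = (b + zy)y = (2.71 + 0.43×2.46)×2.46 = 9.269 m²; P = b + 2y√(1+z²) = 2.71 + 2×2.46×1.089 = 8.066 m.
Hydraulic radius R = A/P = 9.269/8.066 = 1.149 m.
From Manning's equation, S = [nQ / (1 A R^(2/3))]² = [0.014 × 63 / (1 × 9.269 × 1.149^(2/3))]² = 0.00752.

S = 0.00752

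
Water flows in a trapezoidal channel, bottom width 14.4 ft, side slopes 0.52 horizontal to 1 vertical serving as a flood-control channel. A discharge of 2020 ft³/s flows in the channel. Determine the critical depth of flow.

At critical depth, Q² T / (g A³) = 1, i.e. A³/T = Q²/g = 2020²/32.2 = 126700.
Try y = 8.58 ft: A³/T = 181700 — over.
Try y = 7.69 ft: A³/T = 126500 — matches.

y_c = 7.69 ft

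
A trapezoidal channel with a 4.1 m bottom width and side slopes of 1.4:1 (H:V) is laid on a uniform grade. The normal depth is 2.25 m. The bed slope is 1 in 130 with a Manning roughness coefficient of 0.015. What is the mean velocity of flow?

With bottom width b = 4.1 m and side slope z = 1.4: A = (b + zy)y = (4.1 + 1.4×2.25)×2.25 = 16.31 m²; P = b + 2y√(1+z²) = 4.1 + 2×2.25×1.72 = 11.84 m.
Hydraulic radius R = A/P = 16.31/11.84 = 1.378 m.
From Manning's equation, V = (1/n) R^(2/3) S^(1/2) = (1/0.015) × 1.378^(2/3) × 0.007692^(1/2) = 7.24 m/s.

V = 7.24 m/s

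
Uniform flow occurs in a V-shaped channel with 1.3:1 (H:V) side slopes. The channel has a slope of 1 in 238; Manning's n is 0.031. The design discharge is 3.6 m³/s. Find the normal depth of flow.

Manning's equation rearranged: A R^(2/3) = nQ / (1·√S) = 0.031 × 3.6 / (√0.004202) = 1.722.
Trying y = 1.62 m: A R^(2/3) = 2.539 — over.
Trying y = 0.993 m: A R^(2/3) = 0.6884 — short.
Trying y = 1.4 m: A R^(2/3) = 1.72 — matches.

y_n = 1.4 m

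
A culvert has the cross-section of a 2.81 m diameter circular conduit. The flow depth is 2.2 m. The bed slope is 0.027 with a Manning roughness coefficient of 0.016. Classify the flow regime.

For a circular section of diameter D = 2.81 m at depth y = 2.2 m, the central angle is θ = 2 arccos(1 − 2y/D) = 4.344 rad. Then A = (D²/8)(θ − sin θ) = 5.209 m² and P = Dθ/2 = 6.104 m.
Hydraulic radius R = A/P = 5.209/6.104 = 0.8534 m.
V = (1/n) R^(2/3) √S = (1/0.016) × 0.8534^(2/3) × √0.027 = 9.24 m/s. Hydraulic depth D_h = A/T = 5.209/2.317 = 2.248 m.
Froude number Fr = V/√(g·D_h) = 9.24/√(9.81×2.248) = 1.97, which is greater than 1, so the flow is supercritical.

supercritical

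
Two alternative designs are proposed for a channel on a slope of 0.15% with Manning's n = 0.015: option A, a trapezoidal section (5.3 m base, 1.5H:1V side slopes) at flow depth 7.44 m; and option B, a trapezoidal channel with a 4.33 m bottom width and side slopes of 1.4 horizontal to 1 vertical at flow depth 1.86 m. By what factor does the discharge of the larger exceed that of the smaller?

Channel A: With bottom width b = 5.3 m and side slope z = 1.5: A = (b + zy)y = (5.3 + 1.5×7.44)×7.44 = 122.5 m²; P = b + 2y√(1+z²) = 5.3 + 2×7.44×1.803 = 32.13 m. Hydraulic radius R = A/P = 122.5/32.13 = 3.812 m. Q_A = (1/0.015)·122.5·3.812^(2/3)·√0.0015 = 771.6 m³/s.
Channel B: With bottom width b = 4.33 m and side slope z = 1.4: A = (b + zy)y = (4.33 + 1.4×1.86)×1.86 = 12.9 m²; P = b + 2y√(1+z²) = 4.33 + 2×1.86×1.72 = 10.73 m. Hydraulic radius R = A/P = 12.9/10.73 = 1.202 m. Q_B = (1/0.015)·12.9·1.202^(2/3)·√0.0015 = 37.65 m³/s.
The larger discharge is 771.6 m³/s and the smaller is 37.65 m³/s; the ratio is 20.5.

20.5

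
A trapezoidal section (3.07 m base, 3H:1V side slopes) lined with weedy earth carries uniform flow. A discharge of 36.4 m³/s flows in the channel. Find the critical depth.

At critical depth, Q² T / (g A³) = 1, i.e. A³/T = Q²/g = 36.4²/9.81 = 135.1.
Trying y = 1.7 m: A³/T = 201.9 — too large.
Trying y = 1.29 m: A³/T = 66.38 — too small.
Trying y = 1.54 m: A³/T = 134.9 — matches.

y_c = 1.54 m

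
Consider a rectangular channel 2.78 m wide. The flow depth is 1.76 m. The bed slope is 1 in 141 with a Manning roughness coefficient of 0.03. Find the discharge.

Flow area A = b·y = 2.78 × 1.76 = 4.893 m². Wetted perimeter P = b + 2y = 2.78 + 2×1.76 = 6.3 m.
Hydraulic radius R = A/P = 4.893/6.3 = 0.7766 m.
Manning's equation: Q = (1/n) A R^(2/3) S^(1/2) = (1/0.03) × 4.893 × 0.7766^(2/3) × 0.007092^(1/2) = 11.6 m³/s.

Q = 11.6 m³/s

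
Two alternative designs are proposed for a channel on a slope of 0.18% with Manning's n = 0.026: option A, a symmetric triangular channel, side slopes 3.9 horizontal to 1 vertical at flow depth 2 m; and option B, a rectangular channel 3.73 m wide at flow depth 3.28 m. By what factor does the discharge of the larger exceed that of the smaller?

Channel A: For a triangular section with side slope z = 3.9: A = zy² = 3.9×2² = 15.6 m²; P = 2y√(1+z²) = 2×2×4.026 = 16.1 m. Hydraulic radius R = A/P = 15.6/16.1 = 0.9687 m. Q_A = (1/0.026)·15.6·0.9687^(2/3)·√0.0018 = 24.92 m³/s.
Channel B: Flow area A = b·y = 3.73 × 3.28 = 12.23 m². Wetted perimeter P = b + 2y = 3.73 + 2×3.28 = 10.29 m. Hydraulic radius R = A/P = 12.23/10.29 = 1.189 m. Q_B = (1/0.026)·12.23·1.189^(2/3)·√0.0018 = 22.41 m³/s.
The larger discharge is 24.92 m³/s and the smaller is 22.41 m³/s; the ratio is 1.11.

1.11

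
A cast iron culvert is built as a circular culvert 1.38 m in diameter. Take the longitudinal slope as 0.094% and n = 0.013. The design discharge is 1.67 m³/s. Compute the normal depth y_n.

y_n = 1.09 m

Manning's equation rearranged: A R^(2/3) = nQ / (1·√S) = 0.013 × 1.67 / (√0.00094) = 0.7081.
At y = 0.912 m: A R^(2/3) = 0.5697 — short.
At y = 1.21 m: A R^(2/3) = 0.774 — over.
At y = 1.09 m: A R^(2/3) = 0.71 — matches.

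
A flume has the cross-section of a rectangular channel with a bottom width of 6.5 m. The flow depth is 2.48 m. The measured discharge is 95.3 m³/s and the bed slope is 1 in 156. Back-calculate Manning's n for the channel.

n = 0.017

Flow area A = b·y = 6.5 × 2.48 = 16.12 m². Wetted perimeter P = b + 2y = 6.5 + 2×2.48 = 11.46 m.
Hydraulic radius R = A/P = 16.12/11.46 = 1.407 m.
Rearranging Manning's equation: n = (1/Q) A R^(2/3) S^(1/2) = (1/95.3) × 16.12 × 1.407^(2/3) × √0.00641 = 0.017.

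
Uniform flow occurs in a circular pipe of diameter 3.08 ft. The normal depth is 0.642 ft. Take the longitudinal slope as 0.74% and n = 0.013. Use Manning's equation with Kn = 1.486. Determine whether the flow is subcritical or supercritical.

For a circular section of diameter D = 3.08 ft at depth y = 0.642 ft, the central angle is θ = 2 arccos(1 − 2y/D) = 1.896 rad. Then A = (D²/8)(θ − sin θ) = 1.125 ft² and P = Dθ/2 = 2.921 ft.
Hydraulic radius R = A/P = 1.125/2.921 = 0.3853 ft.
V = (1.486/n) R^(2/3) √S = (1.486/0.013) × 0.3853^(2/3) × √0.0074 = 5.207 ft/s. Hydraulic depth D_h = A/T = 1.125/2.502 = 0.4498 ft.
Froude number Fr = V/√(g·D_h) = 5.207/√(32.2×0.4498) = 1.37, which is greater than 1, so the flow is supercritical.

supercritical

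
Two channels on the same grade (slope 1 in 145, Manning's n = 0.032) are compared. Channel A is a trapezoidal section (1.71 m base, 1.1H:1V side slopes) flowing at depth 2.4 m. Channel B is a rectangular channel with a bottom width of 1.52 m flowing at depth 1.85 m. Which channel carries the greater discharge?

Channel A: With bottom width b = 1.71 m and side slope z = 1.1: A = (b + zy)y = (1.71 + 1.1×2.4)×2.4 = 10.44 m²; P = b + 2y√(1+z²) = 1.71 + 2×2.4×1.487 = 8.846 m. Hydraulic radius R = A/P = 10.44/8.846 = 1.18 m. Q_A = (1/0.032)·10.44·1.18^(2/3)·√0.006897 = 30.26 m³/s.
Channel B: Flow area A = b·y = 1.52 × 1.85 = 2.812 m². Wetted perimeter P = b + 2y = 1.52 + 2×1.85 = 5.22 m. Hydraulic radius R = A/P = 2.812/5.22 = 0.5387 m. Q_B = (1/0.032)·2.812·0.5387^(2/3)·√0.006897 = 4.831 m³/s.
Q_A = 30.26 m³/s vs Q_B = 4.831 m³/s, so channel A carries more.

channel A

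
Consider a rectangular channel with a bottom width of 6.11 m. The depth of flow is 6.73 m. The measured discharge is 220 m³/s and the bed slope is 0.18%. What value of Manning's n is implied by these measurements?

Flow area A = b·y = 6.11 × 6.73 = 41.12 m². Wetted perimeter P = b + 2y = 6.11 + 2×6.73 = 19.57 m.
Hydraulic radius R = A/P = 41.12/19.57 = 2.101 m.
Rearranging Manning's equation: n = (1/Q) A R^(2/3) S^(1/2) = (1/220) × 41.12 × 2.101^(2/3) × √0.0018 = 0.013.

n = 0.013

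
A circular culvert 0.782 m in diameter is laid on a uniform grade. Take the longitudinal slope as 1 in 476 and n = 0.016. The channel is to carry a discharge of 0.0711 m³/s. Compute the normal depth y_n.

Manning's equation rearranged: A R^(2/3) = nQ / (1·√S) = 0.016 × 0.0711 / (√0.002101) = 0.02482.
Try y = 0.231 m: A R^(2/3) = 0.03075 — high.
Try y = 0.207 m: A R^(2/3) = 0.02481 — ≈ 0.02482.

y_n = 0.207 m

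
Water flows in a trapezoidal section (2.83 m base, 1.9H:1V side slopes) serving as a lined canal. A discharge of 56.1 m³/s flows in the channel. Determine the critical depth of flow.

y_c = 2.19 m

At critical depth, Q² T / (g A³) = 1, i.e. A³/T = Q²/g = 56.1²/9.81 = 320.8.
Trying y = 1.88 m: A³/T = 174.8 — low.
Trying y = 2.4 m: A³/T = 466.9 — high.
Trying y = 2.19 m: A³/T = 321.8 — ≈ 320.8.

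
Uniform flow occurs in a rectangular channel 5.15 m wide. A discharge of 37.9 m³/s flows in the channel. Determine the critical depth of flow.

For a rectangular channel, critical depth y_c = (q²/g)^(1/3) where q = Q/b = 37.9/5.15 = 7.359 m²/s.
So y_c = (7.359²/9.81)^(1/3) = 1.77 m.

y_c = 1.77 m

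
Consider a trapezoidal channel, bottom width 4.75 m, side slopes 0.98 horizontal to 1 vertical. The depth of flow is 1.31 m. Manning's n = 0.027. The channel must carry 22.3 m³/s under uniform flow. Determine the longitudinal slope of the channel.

S = 0.00631

With bottom width b = 4.75 m and side slope z = 0.98: A = (b + zy)y = (4.75 + 0.98×1.31)×1.31 = 7.904 m²; P = b + 2y√(1+z²) = 4.75 + 2×1.31×1.4 = 8.418 m.
Hydraulic radius R = A/P = 7.904/8.418 = 0.9389 m.
From Manning's equation, S = [nQ / (1 A R^(2/3))]² = [0.027 × 22.3 / (1 × 7.904 × 0.9389^(2/3))]² = 0.00631.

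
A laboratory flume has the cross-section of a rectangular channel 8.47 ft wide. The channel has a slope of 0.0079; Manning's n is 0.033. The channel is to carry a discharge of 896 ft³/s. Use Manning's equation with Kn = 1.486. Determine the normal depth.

y_n = 12.3 ft

Manning's equation rearranged: A R^(2/3) = nQ / (1.486·√S) = 0.033 × 896 / (1.486 × √0.0079) = 223.9.
Trying y = 10.3 ft: A R^(2/3) = 181.5 — low.
Trying y = 13.6 ft: A R^(2/3) = 251.7 — high.
Trying y = 12.3 ft: A R^(2/3) = 223.9 — matches.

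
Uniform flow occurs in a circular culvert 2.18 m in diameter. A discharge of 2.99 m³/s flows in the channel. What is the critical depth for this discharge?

y_c = 0.8 m

At critical depth, Q² T / (g A³) = 1, i.e. A³/T = Q²/g = 2.99²/9.81 = 0.9113.
Trying y = 0.941 m: A³/T = 1.699 — high.
Trying y = 0.651 m: A³/T = 0.4107 — low.
Trying y = 0.8 m: A³/T = 0.9108 — ≈ 0.9113.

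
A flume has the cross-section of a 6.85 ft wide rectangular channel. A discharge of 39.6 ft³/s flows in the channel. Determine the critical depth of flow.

y_c = 1.01 ft

For a rectangular channel, critical depth y_c = (q²/g)^(1/3) where q = Q/b = 39.6/6.85 = 5.781 ft²/s.
So y_c = (5.781²/32.2)^(1/3) = 1.01 ft.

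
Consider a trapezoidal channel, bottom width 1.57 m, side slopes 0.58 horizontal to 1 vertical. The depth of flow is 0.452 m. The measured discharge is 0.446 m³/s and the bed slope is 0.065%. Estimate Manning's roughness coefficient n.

With bottom width b = 1.57 m and side slope z = 0.58: A = (b + zy)y = (1.57 + 0.58×0.452)×0.452 = 0.8281 m²; P = b + 2y√(1+z²) = 1.57 + 2×0.452×1.156 = 2.615 m.
Hydraulic radius R = A/P = 0.8281/2.615 = 0.3167 m.
Rearranging Manning's equation: n = (1/Q) A R^(2/3) S^(1/2) = (1/0.446) × 0.8281 × 0.3167^(2/3) × √0.00065 = 0.022.

n = 0.022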